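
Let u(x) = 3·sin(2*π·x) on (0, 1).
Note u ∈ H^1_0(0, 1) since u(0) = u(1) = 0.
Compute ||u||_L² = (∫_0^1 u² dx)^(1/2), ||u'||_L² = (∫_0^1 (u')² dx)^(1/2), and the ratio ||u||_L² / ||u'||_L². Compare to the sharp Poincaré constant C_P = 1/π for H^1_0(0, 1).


||u||_L² / ||u'||_L² = 1/(2*π) < C_P = 1/π.

u(x) = 3·sin(2*π·x), so u'(x) = 6*π*cos(2*π*x).
Writing u(x) = A·sin(kπx/L) with A = 3 and k = 2, use ∫_0^L sin²(kπx/L) dx = L/2 and ∫_0^L cos²(kπx/L) dx = L/2.
u² = 9·sin²(2*π·x) and (u')² = 36*π^2·cos²(2*π·x), and each of sin², cos² integrates to L/2 = 1/2 over (0, 1).
∫_0^1 u² dx = 9/2, so ||u||_L² = 3*sqrt(2)/2.
∫_0^1 (u')² dx = 18*π^2, so ||u'||_L² = 3*sqrt(2)*π.
Ratio ||u||_L² / ||u'||_L² = 1/(2*π).
Sharp Poincaré constant on H^1_0(0, 1) is C_P = L/π = 1/π, achieved by sin(π·x).
This is the k = 2 harmonic; the ratio L/(kπ) is strictly less than C_P = L/π, consistent with the sharp inequality ||u||_L² ≤ C_P ||u'||_L².


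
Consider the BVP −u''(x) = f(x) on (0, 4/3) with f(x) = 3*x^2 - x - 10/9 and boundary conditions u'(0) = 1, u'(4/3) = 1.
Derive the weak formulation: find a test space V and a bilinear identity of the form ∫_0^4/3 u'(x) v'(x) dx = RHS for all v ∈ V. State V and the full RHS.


V = H^1(0, 4/3) (v unrestricted at boundary; u is determined up to an additive constant); weak form: ∫_0^4/3 u'v' dx = ∫_0^4/3 (3*x^2 - x - 10/9) v dx + v(4/3) − v(0) for all v ∈ V.

Multiply both sides by a test function v and integrate from 0 to 4/3:
  ∫_0^4/3 −u''(x) v(x) dx = ∫_0^4/3 f(x) v(x) dx.
Integrate the LHS by parts once:
  ∫_0^4/3 −u'' v dx = −[u'(x) v(x)]_0^4/3 + ∫_0^4/3 u'(x) v'(x) dx.
Thus ∫_0^4/3 u'(x) v'(x) dx = ∫_0^4/3 f(x) v(x) dx + [u'(x) v(x)]_0^4/3.
Choose V so that boundary terms are either known or forced to vanish.
u has inhomogeneous Neumann u'(0) = 1, u'(4/3) = 1. [u' v]_0^4/3 = (1)·v(4/3) − (1)·v(0) = v(4/3) − v(0). Take V = H^1(0, 4/3); boundary term becomes part of RHS.
Weak formulation: find u (satisfying any essential BC) such that ∫_0^4/3 u'(x) v'(x) dx = ∫_0^4/3 f v dx + v(4/3) − v(0) for all v ∈ V (Neumann data are natural BCs: they enter the RHS as boundary terms).
Substituting f(x) = 3*x^2 - x - 10/9, the right-hand side is ∫_0^4/3 (3*x^2 - x - 10/9) v dx + v(4/3) − v(0).
Compatibility check (pure Neumann): taking v ≡ 1 ∈ V gives 0 = ∫_0^4/3 f dx + (1) − (1), i.e. ∫_0^4/3 f dx must equal u'(0) − u'(4/3) = 0. Indeed ∫_0^4/3 (3*x^2 - x - 10/9) dx = 0, so the data are compatible. The solution is then unique only up to an additive constant (fix it e.g. by requiring ∫_0^4/3 u dx = 0).


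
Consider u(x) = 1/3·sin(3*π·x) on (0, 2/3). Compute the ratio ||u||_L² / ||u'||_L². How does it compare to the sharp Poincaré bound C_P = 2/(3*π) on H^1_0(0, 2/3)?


||u||_L² / ||u'||_L² = 1/(3*π) < C_P = 2/(3*π).

u(x) = 1/3·sin(3*π·x), so u'(x) = π*cos(3*π*x).
Writing u(x) = A·sin(kπx/L) with A = 1/3 and k = 2, use ∫_0^L sin²(kπx/L) dx = L/2 and ∫_0^L cos²(kπx/L) dx = L/2.
u² = 1/9·sin²(3*π·x) and (u')² = π^2·cos²(3*π·x), and each of sin², cos² integrates to L/2 = 1/3 over (0, 2/3).
∫_0^2/3 u² dx = 1/27, so ||u||_L² = sqrt(3)/9.
∫_0^2/3 (u')² dx = π^2/3, so ||u'||_L² = sqrt(3)*π/3.
Ratio ||u||_L² / ||u'||_L² = 1/(3*π).
Sharp Poincaré constant on H^1_0(0, 2/3) is C_P = L/π = 2/(3*π), achieved by sin(3*π/2·x).
This is the k = 2 harmonic; the ratio L/(kπ) is strictly less than C_P = L/π, consistent with the sharp inequality ||u||_L² ≤ C_P ||u'||_L².


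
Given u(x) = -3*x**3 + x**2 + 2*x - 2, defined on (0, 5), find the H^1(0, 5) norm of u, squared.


||u||_{H^1}^2 = 2607215/21

The H^1 norm (squared) on an interval (0, L) is
  ||u||_{H^1}^2 = ∫_0^L u(x)^2 dx + ∫_0^L u'(x)^2 dx.
Compute u'(x) = -9*x**2 + 2*x + 2.
Then u(x)^2 = 9*x**6 - 6*x**5 - 11*x**4 + 16*x**3 - 8*x + 4 and u'(x)^2 = 81*x**4 - 36*x**3 - 32*x**2 + 8*x + 4.
Integrate each monomial from 0 to 5 using ∫_0^5 c·x^n dx = c·5^(n+1)/(n+1):
  ∫_0^5 u(x)^2 dx = ∫_0^5 (9*x^6 - 6*x^5 - 11*x^4 + 16*x^3 - 8*x + 4) dx. Term by term:
    ∫_0^5 9*x^6 dx = 703125/7;  ∫_0^5 -6*x^5 dx = -15625;  ∫_0^5 -11*x^4 dx = -6875;
    ∫_0^5 16*x^3 dx = 2500;  ∫_0^5 -8*x dx = -100;  ∫_0^5 4 dx = 20.
  Sum: 703125/7 − 15625 − 6875 + 2500 − 100 + 20 = 562565/7.
  ∫_0^5 u'(x)^2 dx = ∫_0^5 (81*x^4 - 36*x^3 - 32*x^2 + 8*x + 4) dx. Term by term:
    ∫_0^5 81*x^4 dx = 50625;  ∫_0^5 -36*x^3 dx = -5625;  ∫_0^5 -32*x^2 dx = -4000/3;
    ∫_0^5 8*x dx = 100;  ∫_0^5 4 dx = 20.
  Sum: 50625 − 5625 − 4000/3 + 100 + 20 = 131360/3.
Adding: ||u||_{H^1}^2 = 562565/7 + 131360/3 = 2607215/21.


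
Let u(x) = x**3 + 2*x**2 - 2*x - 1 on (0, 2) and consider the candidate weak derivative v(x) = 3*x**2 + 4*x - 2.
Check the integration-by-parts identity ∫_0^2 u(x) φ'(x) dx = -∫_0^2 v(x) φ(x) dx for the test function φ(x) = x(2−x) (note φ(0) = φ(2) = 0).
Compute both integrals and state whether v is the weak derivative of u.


LHS = -112/15, RHS = -112/15. Yes, v = u' weakly.

u(x) = x**3 + 2*x**2 - 2*x - 1, classical derivative u'(x) = 3*x**2 + 4*x - 2.
φ(x) = x(2−x), so φ'(x) = 2 - 2*x.
Note φ(0) = φ(2) = 0, so the boundary term u·φ vanishes.
LHS = ∫_0^2 u(x) φ'(x) dx = ∫_0^2 (-2*x^4 - 2*x^3 + 8*x^2 - 2*x - 2) dx. Term by term:
  ∫_0^2 -2*x^4 dx = -64/5;  ∫_0^2 -2*x^3 dx = -8;  ∫_0^2 8*x^2 dx = 64/3;
  ∫_0^2 -2*x dx = -4;  ∫_0^2 -2 dx = -4.
Sum: -64/5 − 8 + 64/3 − 4 − 4 = -112/15.
So LHS = -112/15.
∫_0^2 v(x) φ(x) dx = ∫_0^2 (-3*x^4 + 2*x^3 + 10*x^2 - 4*x) dx. Term by term:
  ∫_0^2 -3*x^4 dx = -96/5;  ∫_0^2 2*x^3 dx = 8;  ∫_0^2 10*x^2 dx = 80/3;
  ∫_0^2 -4*x dx = -8.
Sum: -96/5 + 8 + 80/3 − 8 = 112/15.
So RHS = -∫_0^2 v(x) φ(x) dx = -112/15.
LHS = RHS, so the identity holds for this test φ.
Moreover u is smooth here and v(x) = u'(x) = 3*x**2 + 4*x - 2 pointwise, so the identity holds for every test function. Hence v is the weak derivative of u.


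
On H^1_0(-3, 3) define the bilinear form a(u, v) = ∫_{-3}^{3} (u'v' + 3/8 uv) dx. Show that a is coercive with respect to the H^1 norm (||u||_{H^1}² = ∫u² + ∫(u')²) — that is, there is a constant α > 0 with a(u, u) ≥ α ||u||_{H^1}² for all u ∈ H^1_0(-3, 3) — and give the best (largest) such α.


α = (π^2 + 27/2)/(π^2 + 36)

Coercivity of a(·,·) on H^1_0(-3, 3) means a(u, u) ≥ α ||u||_{H^1}² for every u ∈ H^1_0.
The interval has length L = 6, and Poincaré/coercivity depend only on L. Here a(u, u) = ∫(u')² + (3/8)·∫u².
Here 0 < c = 3/8 < 1. The condition a(u,u) ≥ α||u||_{H^1}² reads (1−α)∫(u')² ≥ (α−c)∫u². Any admissible α is ≤ 1 (rapidly oscillating u have ∫u²/∫(u')² → 0), and α = 1 would force 0 ≥ (1−c)∫u², impossible since c < 1; so 1−α > 0. By the sharp Poincaré inequality on H^1_0 of an interval of length L, ∫(u')² ≥ (π/L)²∫u² with equality for the first sine mode sin(π(x−x₀)/L) (x₀ the left endpoint), so the inequality holds for all u iff (1−α)(π/L)² ≥ α − c, i.e. α ≤ ((π/L)² + c)/((π/L)² + 1) = (1 + c(L/π)²)/(1 + (L/π)²). With (π/L)² = π^2/36 and c = 3/8, the largest admissible constant is α = ((π/L)² + c)/((π/L)² + 1).
Simplifying, α = (π^2 + 27/2)/(π^2 + 36).


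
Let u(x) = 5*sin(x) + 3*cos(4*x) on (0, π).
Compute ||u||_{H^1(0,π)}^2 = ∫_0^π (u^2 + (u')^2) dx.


||u||_{H^1(0,π)}^2 = -68 + 203*π/2

u'(x) = -12*sin(4*x) + 5*cos(x).
Expand u² and (u')² and integrate term by term on (0, π), using: for integers n ≥ 1, ∫_0^π sin²(nx) dx = ∫_0^π cos²(nx) dx = π/2; for n ≠ n', ∫_0^π sin(nx)sin(n'x) dx = ∫_0^π cos(nx)cos(n'x) dx = 0; and by product-to-sum, ∫_0^π sin(nx)cos(n'x) dx = ½∫_0^π [sin((n+n')x) + sin((n−n')x)] dx, which is 0 when n+n' is even and 2n/(n²−n'²) when n+n' is odd (it need not vanish on (0, π)).
  u² squared terms: (3)²·∫cos(4x)² dx = 9·π/2 = 9*π/2;  (5)²·∫sin(x)² dx = 25·π/2 = 25*π/2.
  u² cross terms: 2·(3)·(5)·∫cos(4x)·sin(x) dx = 30·(-2/15) = -4.
  So ∫_0^π u² dx = 9*π/2 + 25*π/2 − 4 = -4 + 17*π.
  (u')² squared terms: (-12)²·∫sin(4x)² dx = 144·π/2 = 72*π;  (5)²·∫cos(x)² dx = 25·π/2 = 25*π/2.
  (u')² cross terms: 2·(-12)·(5)·∫sin(4x)·cos(x) dx = -120·(8/15) = -64.
  So ∫_0^π (u')² dx = 72*π + 25*π/2 − 64 = -64 + 169*π/2.
||u||_{H^1}^2 = (-4 + 17*π) + (-64 + 169*π/2) = -68 + 203*π/2.


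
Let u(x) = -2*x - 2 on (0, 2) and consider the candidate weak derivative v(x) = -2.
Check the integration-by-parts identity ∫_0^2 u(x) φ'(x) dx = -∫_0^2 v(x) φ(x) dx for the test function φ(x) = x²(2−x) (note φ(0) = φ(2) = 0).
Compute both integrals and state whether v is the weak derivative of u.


LHS = 8/3, RHS = 8/3. Yes, v = u' weakly.

u(x) = -2*x - 2, classical derivative u'(x) = -2.
φ(x) = x²(2−x), so φ'(x) = x*(4 - 3*x).
Note φ(0) = φ(2) = 0, so the boundary term u·φ vanishes.
LHS = ∫_0^2 u(x) φ'(x) dx = ∫_0^2 (6*x^3 - 2*x^2 - 8*x) dx. Term by term:
  ∫_0^2 6*x^3 dx = 24;  ∫_0^2 -2*x^2 dx = -16/3;  ∫_0^2 -8*x dx = -16.
Sum: 24 − 16/3 − 16 = 8/3.
So LHS = 8/3.
∫_0^2 v(x) φ(x) dx = ∫_0^2 (2*x^3 - 4*x^2) dx. Term by term:
  ∫_0^2 2*x^3 dx = 8;  ∫_0^2 -4*x^2 dx = -32/3.
Sum: 8 − 32/3 = -8/3.
So RHS = -∫_0^2 v(x) φ(x) dx = 8/3.
LHS = RHS, so the identity holds for this test φ.
Moreover u is smooth here and v(x) = u'(x) = -2 pointwise, so the identity holds for every test function. Hence v is the weak derivative of u.


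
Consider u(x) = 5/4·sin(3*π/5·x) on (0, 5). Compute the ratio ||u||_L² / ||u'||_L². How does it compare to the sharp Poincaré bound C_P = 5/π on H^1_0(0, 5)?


||u||_L² / ||u'||_L² = 5/(3*π) < C_P = 5/π.

u(x) = 5/4·sin(3*π/5·x), so u'(x) = 3*π*cos(3*π*x/5)/4.
Writing u(x) = A·sin(kπx/L) with A = 5/4 and k = 3, use ∫_0^L sin²(kπx/L) dx = L/2 and ∫_0^L cos²(kπx/L) dx = L/2.
u² = 25/16·sin²(3*π/5·x) and (u')² = 9*π^2/16·cos²(3*π/5·x), and each of sin², cos² integrates to L/2 = 5/2 over (0, 5).
∫_0^5 u² dx = 125/32, so ||u||_L² = 5*sqrt(10)/8.
∫_0^5 (u')² dx = 45*π^2/32, so ||u'||_L² = 3*sqrt(10)*π/8.
Ratio ||u||_L² / ||u'||_L² = 5/(3*π).
Sharp Poincaré constant on H^1_0(0, 5) is C_P = L/π = 5/π, achieved by sin(π/5·x).
This is the k = 3 harmonic; the ratio L/(kπ) is strictly less than C_P = L/π, consistent with the sharp inequality ||u||_L² ≤ C_P ||u'||_L².


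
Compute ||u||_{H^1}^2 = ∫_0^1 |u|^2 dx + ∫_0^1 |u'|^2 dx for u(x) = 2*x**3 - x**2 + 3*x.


||u||_{H^1}^2 = 4523/210

The H^1 norm (squared) on an interval (0, L) is
  ||u||_{H^1}^2 = ∫_0^L u(x)^2 dx + ∫_0^L u'(x)^2 dx.
Compute u'(x) = 6*x**2 - 2*x + 3.
Then u(x)^2 = 4*x**6 - 4*x**5 + 13*x**4 - 6*x**3 + 9*x**2 and u'(x)^2 = 36*x**4 - 24*x**3 + 40*x**2 - 12*x + 9.
Integrate each monomial from 0 to 1 using ∫_0^1 c·x^n dx = c·1^(n+1)/(n+1):
  ∫_0^1 u(x)^2 dx = ∫_0^1 (4*x^6 - 4*x^5 + 13*x^4 - 6*x^3 + 9*x^2) dx. Term by term:
    ∫_0^1 4*x^6 dx = 4/7;  ∫_0^1 -4*x^5 dx = -2/3;  ∫_0^1 13*x^4 dx = 13/5;
    ∫_0^1 -6*x^3 dx = -3/2;  ∫_0^1 9*x^2 dx = 3.
  Sum: 4/7 − 2/3 + 13/5 − 3/2 + 3 = 841/210.
  ∫_0^1 u'(x)^2 dx = ∫_0^1 (36*x^4 - 24*x^3 + 40*x^2 - 12*x + 9) dx. Term by term:
    ∫_0^1 36*x^4 dx = 36/5;  ∫_0^1 -24*x^3 dx = -6;  ∫_0^1 40*x^2 dx = 40/3;
    ∫_0^1 -12*x dx = -6;  ∫_0^1 9 dx = 9.
  Sum: 36/5 − 6 + 40/3 − 6 + 9 = 263/15.
Adding: ||u||_{H^1}^2 = 841/210 + 263/15 = 4523/210.


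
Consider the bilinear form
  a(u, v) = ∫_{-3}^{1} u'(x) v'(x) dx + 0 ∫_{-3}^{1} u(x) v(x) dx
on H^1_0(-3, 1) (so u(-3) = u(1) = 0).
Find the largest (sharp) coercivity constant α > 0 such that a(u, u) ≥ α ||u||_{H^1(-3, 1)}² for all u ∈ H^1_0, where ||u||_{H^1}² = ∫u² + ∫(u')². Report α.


α = π^2/(π^2 + 16)

Coercivity of a(·,·) on H^1_0(-3, 1) means a(u, u) ≥ α ||u||_{H^1}² for every u ∈ H^1_0.
The interval has length L = 4, and Poincaré/coercivity depend only on L. Here a(u, u) = ∫(u')² + (0)·∫u².
Here c = 0, so a(u,u) = ∫(u')² alone. The condition a(u,u) ≥ α||u||_{H^1}² reads (1−α)∫(u')² ≥ (α−c)∫u². Any admissible α is ≤ 1 (rapidly oscillating u have ∫u²/∫(u')² → 0), and α = 1 would force 0 ≥ (1−c)∫u², impossible since c < 1; so 1−α > 0. By the sharp Poincaré inequality on H^1_0 of an interval of length L, ∫(u')² ≥ (π/L)²∫u² with equality for the first sine mode sin(π(x−x₀)/L) (x₀ the left endpoint), so the inequality holds for all u iff (1−α)(π/L)² ≥ α − c, i.e. α ≤ ((π/L)² + c)/((π/L)² + 1) = (1 + c(L/π)²)/(1 + (L/π)²). (Direct route, valid since c ≤ 0: Poincaré gives c∫u² ≥ c(L/π)²∫(u')², so a(u,u) ≥ (1 + c(L/π)²)∫(u')², while ||u||_{H^1}² ≤ (1 + (L/π)²)∫(u')²; dividing yields the same α.) With (π/L)² = π^2/16 and c = 0, the largest admissible constant is α = ((π/L)² + c)/((π/L)² + 1).
Simplifying, α = π^2/(π^2 + 16).


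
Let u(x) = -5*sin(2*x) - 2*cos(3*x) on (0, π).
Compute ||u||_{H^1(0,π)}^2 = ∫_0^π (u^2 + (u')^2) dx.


||u||_{H^1(0,π)}^2 = -160 + 165*π/2

u'(x) = 6*sin(3*x) - 10*cos(2*x).
Expand u² and (u')² and integrate term by term on (0, π), using: for integers n ≥ 1, ∫_0^π sin²(nx) dx = ∫_0^π cos²(nx) dx = π/2; for n ≠ n', ∫_0^π sin(nx)sin(n'x) dx = ∫_0^π cos(nx)cos(n'x) dx = 0; and by product-to-sum, ∫_0^π sin(nx)cos(n'x) dx = ½∫_0^π [sin((n+n')x) + sin((n−n')x)] dx, which is 0 when n+n' is even and 2n/(n²−n'²) when n+n' is odd (it need not vanish on (0, π)).
  u² squared terms: (-5)²·∫sin(2x)² dx = 25·π/2 = 25*π/2;  (-2)²·∫cos(3x)² dx = 4·π/2 = 2*π.
  u² cross terms: 2·(-5)·(-2)·∫sin(2x)·cos(3x) dx = 20·(-4/5) = -16.
  So ∫_0^π u² dx = 25*π/2 + 2*π − 16 = -16 + 29*π/2.
  (u')² squared terms: (-10)²·∫cos(2x)² dx = 100·π/2 = 50*π;  (6)²·∫sin(3x)² dx = 36·π/2 = 18*π.
  (u')² cross terms: 2·(-10)·(6)·∫cos(2x)·sin(3x) dx = -120·(6/5) = -144.
  So ∫_0^π (u')² dx = 50*π + 18*π − 144 = -144 + 68*π.
||u||_{H^1}^2 = (-16 + 29*π/2) + (-144 + 68*π) = -160 + 165*π/2.


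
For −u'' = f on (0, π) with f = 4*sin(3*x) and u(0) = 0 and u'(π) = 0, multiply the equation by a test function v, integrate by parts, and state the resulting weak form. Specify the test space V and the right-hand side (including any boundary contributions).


V = {v ∈ H^1(0, π) : v(0) = 0} (test functions vanish at x = 0 where u is specified); weak form: ∫_0^π u'v' dx = ∫_0^π (4*sin(3*x)) v dx for all v ∈ V.

Multiply both sides by a test function v and integrate from 0 to π:
  ∫_0^π −u''(x) v(x) dx = ∫_0^π f(x) v(x) dx.
Integrate the LHS by parts once:
  ∫_0^π −u'' v dx = −[u'(x) v(x)]_0^π + ∫_0^π u'(x) v'(x) dx.
Thus ∫_0^π u'(x) v'(x) dx = ∫_0^π f(x) v(x) dx + [u'(x) v(x)]_0^π.
Choose V so that boundary terms are either known or forced to vanish.
Mixed BC: u(0) = 0 (Dirichlet) and u'(π) = 0 (Neumann). Define V = {v ∈ H^1(0, π) : v(0) = 0}. Then [u' v]_0^π = u'(π)·v(π) − u'(0)·0 = 0.
Weak formulation: find u (satisfying any essential BC) such that ∫_0^π u'(x) v'(x) dx = ∫_0^π f v dx for all v ∈ V (Dirichlet at 0 absorbed into V; the Neumann datum at x = π is zero, so no boundary term remains).
Substituting f(x) = 4*sin(3*x), the right-hand side is ∫_0^π (4*sin(3*x)) v dx.


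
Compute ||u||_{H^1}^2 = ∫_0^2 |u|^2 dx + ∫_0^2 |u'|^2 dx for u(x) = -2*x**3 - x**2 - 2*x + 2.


||u||_{H^1}^2 = 12064/21

The H^1 norm (squared) on an interval (0, L) is
  ||u||_{H^1}^2 = ∫_0^L u(x)^2 dx + ∫_0^L u'(x)^2 dx.
Compute u'(x) = -6*x**2 - 2*x - 2.
Then u(x)^2 = 4*x**6 + 4*x**5 + 9*x**4 - 4*x**3 - 8*x + 4 and u'(x)^2 = 36*x**4 + 24*x**3 + 28*x**2 + 8*x + 4.
Integrate each monomial from 0 to 2 using ∫_0^2 c·x^n dx = c·2^(n+1)/(n+1):
  ∫_0^2 u(x)^2 dx = ∫_0^2 (4*x^6 + 4*x^5 + 9*x^4 - 4*x^3 - 8*x + 4) dx. Term by term:
    ∫_0^2 4*x^6 dx = 512/7;  ∫_0^2 4*x^5 dx = 128/3;  ∫_0^2 9*x^4 dx = 288/5;
    ∫_0^2 -4*x^3 dx = -16;  ∫_0^2 -8*x dx = -16;  ∫_0^2 4 dx = 8.
  Sum: 512/7 + 128/3 + 288/5 − 16 − 16 + 8 = 15688/105.
  ∫_0^2 u'(x)^2 dx = ∫_0^2 (36*x^4 + 24*x^3 + 28*x^2 + 8*x + 4) dx. Term by term:
    ∫_0^2 36*x^4 dx = 1152/5;  ∫_0^2 24*x^3 dx = 96;  ∫_0^2 28*x^2 dx = 224/3;
    ∫_0^2 8*x dx = 16;  ∫_0^2 4 dx = 8.
  Sum: 1152/5 + 96 + 224/3 + 16 + 8 = 6376/15.
Adding: ||u||_{H^1}^2 = 15688/105 + 6376/15 = 12064/21.


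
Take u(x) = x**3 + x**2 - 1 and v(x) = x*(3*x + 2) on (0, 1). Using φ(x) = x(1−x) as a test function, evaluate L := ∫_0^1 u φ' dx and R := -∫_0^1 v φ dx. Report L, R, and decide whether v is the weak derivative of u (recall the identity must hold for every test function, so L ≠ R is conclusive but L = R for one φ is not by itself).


LHS = -19/60, RHS = -19/60. Yes, v = u' weakly.

u(x) = x**3 + x**2 - 1, classical derivative u'(x) = 3*x**2 + 2*x.
φ(x) = x(1−x), so φ'(x) = 1 - 2*x.
Note φ(0) = φ(1) = 0, so the boundary term u·φ vanishes.
LHS = ∫_0^1 u(x) φ'(x) dx = ∫_0^1 (-2*x^4 - x^3 + x^2 + 2*x - 1) dx. Term by term:
  ∫_0^1 -2*x^4 dx = -2/5;  ∫_0^1 -x^3 dx = -1/4;  ∫_0^1 x^2 dx = 1/3;
  ∫_0^1 2*x dx = 1;  ∫_0^1 -1 dx = -1.
Sum: -2/5 − 1/4 + 1/3 + 1 − 1 = -19/60.
So LHS = -19/60.
∫_0^1 v(x) φ(x) dx = ∫_0^1 (-3*x^4 + x^3 + 2*x^2) dx. Term by term:
  ∫_0^1 -3*x^4 dx = -3/5;  ∫_0^1 x^3 dx = 1/4;  ∫_0^1 2*x^2 dx = 2/3.
Sum: -3/5 + 1/4 + 2/3 = 19/60.
So RHS = -∫_0^1 v(x) φ(x) dx = -19/60.
LHS = RHS, so the identity holds for this test φ.
Moreover u is smooth here and v(x) = u'(x) = 3*x**2 + 2*x pointwise, so the identity holds for every test function. Hence v is the weak derivative of u.


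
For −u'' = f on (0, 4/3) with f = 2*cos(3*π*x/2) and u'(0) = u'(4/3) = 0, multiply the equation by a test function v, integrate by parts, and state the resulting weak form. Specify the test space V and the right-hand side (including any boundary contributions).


V = H^1(0, 4/3) (no boundary constraint on v; u is determined up to an additive constant); weak form: ∫_0^4/3 u'v' dx = ∫_0^4/3 (2*cos(3*π*x/2)) v dx for all v ∈ V.

Multiply both sides by a test function v and integrate from 0 to 4/3:
  ∫_0^4/3 −u''(x) v(x) dx = ∫_0^4/3 f(x) v(x) dx.
Integrate the LHS by parts once:
  ∫_0^4/3 −u'' v dx = −[u'(x) v(x)]_0^4/3 + ∫_0^4/3 u'(x) v'(x) dx.
Thus ∫_0^4/3 u'(x) v'(x) dx = ∫_0^4/3 f(x) v(x) dx + [u'(x) v(x)]_0^4/3.
Choose V so that boundary terms are either known or forced to vanish.
u has homogeneous Neumann: u'(0) = u'(4/3) = 0. So [u' v]_0^4/3 = 0·v(4/3) − 0·v(0) = 0 for any v; take V = H^1(0, 4/3).
Weak formulation: find u (satisfying any essential BC) such that ∫_0^4/3 u'(x) v'(x) dx = ∫_0^4/3 f v dx for all v ∈ V (homogeneous Neumann, so boundary terms vanish).
Substituting f(x) = 2*cos(3*π*x/2), the right-hand side is ∫_0^4/3 (2*cos(3*π*x/2)) v dx.
Compatibility check (pure Neumann): taking v ≡ 1 ∈ V gives 0 = ∫_0^4/3 f dx + (0) − (0), i.e. ∫_0^4/3 f dx must equal u'(0) − u'(4/3) = 0. Indeed ∫_0^4/3 (2*cos(3*π*x/2)) dx = 0, so the data are compatible. The solution is then unique only up to an additive constant (fix it e.g. by requiring ∫_0^4/3 u dx = 0).


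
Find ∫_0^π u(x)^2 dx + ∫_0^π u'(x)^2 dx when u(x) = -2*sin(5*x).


||u||_{H^1(0,π)}^2 = 52*π

u'(x) = -10*cos(5*x).
Expand u² and (u')² and integrate term by term on (0, π), using: for integers n ≥ 1, ∫_0^π sin²(nx) dx = ∫_0^π cos²(nx) dx = π/2; for n ≠ n', ∫_0^π sin(nx)sin(n'x) dx = ∫_0^π cos(nx)cos(n'x) dx = 0; and by product-to-sum, ∫_0^π sin(nx)cos(n'x) dx = ½∫_0^π [sin((n+n')x) + sin((n−n')x)] dx, which is 0 when n+n' is even and 2n/(n²−n'²) when n+n' is odd (it need not vanish on (0, π)).
  u² squared terms: (-2)²·∫sin(5x)² dx = 4·π/2 = 2*π.
  So ∫_0^π u² dx = 2*π.
  (u')² squared terms: (-10)²·∫cos(5x)² dx = 100·π/2 = 50*π.
  So ∫_0^π (u')² dx = 50*π.
||u||_{H^1}^2 = (2*π) + (50*π) = 52*π.


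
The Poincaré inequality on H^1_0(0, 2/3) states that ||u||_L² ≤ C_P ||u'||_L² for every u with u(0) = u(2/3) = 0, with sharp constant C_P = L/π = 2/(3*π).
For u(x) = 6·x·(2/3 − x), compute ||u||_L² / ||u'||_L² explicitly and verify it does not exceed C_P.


||u||_L² / ||u'||_L² = sqrt(10)/15 < C_P = 2/(3*π).

u(x) = 6·x·(2/3 − x), so u'(x) = 4 - 12*x.
u(x) = 6·x·(2/3 − x) vanishes at x = 0 and x = 2/3, so u ∈ H^1_0(0, 2/3). Differentiate via the product rule and integrate the resulting polynomials term by term.
  ∫_0^2/3 u² dx = ∫_0^2/3 (36*x^4 - 48*x^3 + 16*x^2) dx. Term by term:
    ∫_0^2/3 36*x^4 dx = 128/135;  ∫_0^2/3 -48*x^3 dx = -64/27;  ∫_0^2/3 16*x^2 dx = 128/81.
  Sum: 128/135 − 64/27 + 128/81 = 64/405.
  ∫_0^2/3 (u')² dx = ∫_0^2/3 (144*x^2 - 96*x + 16) dx. Term by term:
    ∫_0^2/3 144*x^2 dx = 128/9;  ∫_0^2/3 -96*x dx = -64/3;  ∫_0^2/3 16 dx = 32/3.
  Sum: 128/9 − 64/3 + 32/3 = 32/9.
∫_0^2/3 u² dx = 64/405, so ||u||_L² = 8*sqrt(5)/45.
∫_0^2/3 (u')² dx = 32/9, so ||u'||_L² = 4*sqrt(2)/3.
Ratio ||u||_L² / ||u'||_L² = sqrt(10)/15.
Sharp Poincaré constant on H^1_0(0, 2/3) is C_P = L/π = 2/(3*π), achieved by sin(3*π/2·x).
A polynomial bump cannot attain the sharp Poincaré constant (only the first sine eigenfunction does), so the ratio is strictly less than C_P, consistent with ||u||_L² ≤ C_P ||u'||_L².


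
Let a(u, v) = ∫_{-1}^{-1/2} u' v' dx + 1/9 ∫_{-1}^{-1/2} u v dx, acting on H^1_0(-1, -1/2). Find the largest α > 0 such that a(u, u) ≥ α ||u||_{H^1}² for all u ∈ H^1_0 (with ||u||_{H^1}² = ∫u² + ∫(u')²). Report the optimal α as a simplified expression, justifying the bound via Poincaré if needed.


α = (1 + 36*π^2)/(9*(1 + 4*π^2))

Coercivity of a(·,·) on H^1_0(-1, -1/2) means a(u, u) ≥ α ||u||_{H^1}² for every u ∈ H^1_0.
The interval has length L = 1/2, and Poincaré/coercivity depend only on L. Here a(u, u) = ∫(u')² + (1/9)·∫u².
Here 0 < c = 1/9 < 1. The condition a(u,u) ≥ α||u||_{H^1}² reads (1−α)∫(u')² ≥ (α−c)∫u². Any admissible α is ≤ 1 (rapidly oscillating u have ∫u²/∫(u')² → 0), and α = 1 would force 0 ≥ (1−c)∫u², impossible since c < 1; so 1−α > 0. By the sharp Poincaré inequality on H^1_0 of an interval of length L, ∫(u')² ≥ (π/L)²∫u² with equality for the first sine mode sin(π(x−x₀)/L) (x₀ the left endpoint), so the inequality holds for all u iff (1−α)(π/L)² ≥ α − c, i.e. α ≤ ((π/L)² + c)/((π/L)² + 1) = (1 + c(L/π)²)/(1 + (L/π)²). With (π/L)² = 4*π^2 and c = 1/9, the largest admissible constant is α = ((π/L)² + c)/((π/L)² + 1).
Simplifying, α = (1 + 36*π^2)/(9*(1 + 4*π^2)).


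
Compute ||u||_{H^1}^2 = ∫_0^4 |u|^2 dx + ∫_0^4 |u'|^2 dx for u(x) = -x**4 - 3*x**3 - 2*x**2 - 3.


||u||_{H^1}^2 = 74051276/315

The H^1 norm (squared) on an interval (0, L) is
  ||u||_{H^1}^2 = ∫_0^L u(x)^2 dx + ∫_0^L u'(x)^2 dx.
Compute u'(x) = -4*x**3 - 9*x**2 - 4*x.
Then u(x)^2 = x**8 + 6*x**7 + 13*x**6 + 12*x**5 + 10*x**4 + 18*x**3 + 12*x**2 + 9 and u'(x)^2 = 16*x**6 + 72*x**5 + 113*x**4 + 72*x**3 + 16*x**2.
Integrate each monomial from 0 to 4 using ∫_0^4 c·x^n dx = c·4^(n+1)/(n+1):
  ∫_0^4 u(x)^2 dx = ∫_0^4 (x^8 + 6*x^7 + 13*x^6 + 12*x^5 + 10*x^4 + 18*x^3 + 12*x^2 + 9) dx. Term by term:
    ∫_0^4 x^8 dx = 262144/9;  ∫_0^4 6*x^7 dx = 49152;  ∫_0^4 13*x^6 dx = 212992/7;
    ∫_0^4 12*x^5 dx = 8192;  ∫_0^4 10*x^4 dx = 2048;  ∫_0^4 18*x^3 dx = 1152;
    ∫_0^4 12*x^2 dx = 256;  ∫_0^4 9 dx = 36.
  Sum: 262144/9 + 49152 + 212992/7 + 8192 + 2048 + 1152 + 256 + 36 = 7584604/63.
  ∫_0^4 u'(x)^2 dx = ∫_0^4 (16*x^6 + 72*x^5 + 113*x^4 + 72*x^3 + 16*x^2) dx. Term by term:
    ∫_0^4 16*x^6 dx = 262144/7;  ∫_0^4 72*x^5 dx = 49152;  ∫_0^4 113*x^4 dx = 115712/5;
    ∫_0^4 72*x^3 dx = 4608;  ∫_0^4 16*x^2 dx = 1024/3.
  Sum: 262144/7 + 49152 + 115712/5 + 4608 + 1024/3 = 12042752/105.
Adding: ||u||_{H^1}^2 = 7584604/63 + 12042752/105 = 74051276/315.


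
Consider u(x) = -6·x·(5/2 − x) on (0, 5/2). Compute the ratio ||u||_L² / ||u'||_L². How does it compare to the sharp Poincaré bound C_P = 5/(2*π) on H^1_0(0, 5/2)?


||u||_L² / ||u'||_L² = sqrt(10)/4 < C_P = 5/(2*π).

u(x) = -6·x·(5/2 − x), so u'(x) = 12*x - 15.
u(x) = -6·x·(5/2 − x) vanishes at x = 0 and x = 5/2, so u ∈ H^1_0(0, 5/2). Differentiate via the product rule and integrate the resulting polynomials term by term.
  ∫_0^5/2 u² dx = ∫_0^5/2 (36*x^4 - 180*x^3 + 225*x^2) dx. Term by term:
    ∫_0^5/2 36*x^4 dx = 5625/8;  ∫_0^5/2 -180*x^3 dx = -28125/16;  ∫_0^5/2 225*x^2 dx = 9375/8.
  Sum: 5625/8 − 28125/16 + 9375/8 = 1875/16.
  ∫_0^5/2 (u')² dx = ∫_0^5/2 (144*x^2 - 360*x + 225) dx. Term by term:
    ∫_0^5/2 144*x^2 dx = 750;  ∫_0^5/2 -360*x dx = -1125;  ∫_0^5/2 225 dx = 1125/2.
  Sum: 750 − 1125 + 1125/2 = 375/2.
∫_0^5/2 u² dx = 1875/16, so ||u||_L² = 25*sqrt(3)/4.
∫_0^5/2 (u')² dx = 375/2, so ||u'||_L² = 5*sqrt(30)/2.
Ratio ||u||_L² / ||u'||_L² = sqrt(10)/4.
Sharp Poincaré constant on H^1_0(0, 5/2) is C_P = L/π = 5/(2*π), achieved by sin(2*π/5·x).
A polynomial bump cannot attain the sharp Poincaré constant (only the first sine eigenfunction does), so the ratio is strictly less than C_P, consistent with ||u||_L² ≤ C_P ||u'||_L².


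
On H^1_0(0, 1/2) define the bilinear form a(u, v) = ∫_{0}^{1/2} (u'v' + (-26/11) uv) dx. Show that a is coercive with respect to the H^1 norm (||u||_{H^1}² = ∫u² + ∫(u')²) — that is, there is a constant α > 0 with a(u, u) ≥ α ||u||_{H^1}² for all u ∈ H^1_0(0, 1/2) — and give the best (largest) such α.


α = 2*(-13 + 22*π^2)/(11*(1 + 4*π^2))

Coercivity of a(·,·) on H^1_0(0, 1/2) means a(u, u) ≥ α ||u||_{H^1}² for every u ∈ H^1_0.
The interval has length L = 1/2, and Poincaré/coercivity depend only on L. Here a(u, u) = ∫(u')² + (-26/11)·∫u².
Here c = -26/11 < 0 with |c| < (π/L)² = 4*π^2, so coercivity still holds. The condition a(u,u) ≥ α||u||_{H^1}² reads (1−α)∫(u')² ≥ (α−c)∫u². Any admissible α is ≤ 1 (rapidly oscillating u have ∫u²/∫(u')² → 0), and α = 1 would force 0 ≥ (1−c)∫u², impossible since c < 1; so 1−α > 0. By the sharp Poincaré inequality on H^1_0 of an interval of length L, ∫(u')² ≥ (π/L)²∫u² with equality for the first sine mode sin(π(x−x₀)/L) (x₀ the left endpoint), so the inequality holds for all u iff (1−α)(π/L)² ≥ α − c, i.e. α ≤ ((π/L)² + c)/((π/L)² + 1) = (1 + c(L/π)²)/(1 + (L/π)²). (Direct route, valid since c ≤ 0: Poincaré gives c∫u² ≥ c(L/π)²∫(u')², so a(u,u) ≥ (1 + c(L/π)²)∫(u')², while ||u||_{H^1}² ≤ (1 + (L/π)²)∫(u')²; dividing yields the same α.) With (π/L)² = 4*π^2 and c = -26/11, the largest admissible constant is α = ((π/L)² + c)/((π/L)² + 1).
Simplifying, α = 2*(-13 + 22*π^2)/(11*(1 + 4*π^2)).


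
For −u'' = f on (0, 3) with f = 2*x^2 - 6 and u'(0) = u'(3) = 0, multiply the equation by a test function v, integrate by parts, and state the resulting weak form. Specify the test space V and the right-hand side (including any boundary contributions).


V = H^1(0, 3) (no boundary constraint on v; u is determined up to an additive constant); weak form: ∫_0^3 u'v' dx = ∫_0^3 (2*x^2 - 6) v dx for all v ∈ V.

Multiply both sides by a test function v and integrate from 0 to 3:
  ∫_0^3 −u''(x) v(x) dx = ∫_0^3 f(x) v(x) dx.
Integrate the LHS by parts once:
  ∫_0^3 −u'' v dx = −[u'(x) v(x)]_0^3 + ∫_0^3 u'(x) v'(x) dx.
Thus ∫_0^3 u'(x) v'(x) dx = ∫_0^3 f(x) v(x) dx + [u'(x) v(x)]_0^3.
Choose V so that boundary terms are either known or forced to vanish.
u has homogeneous Neumann: u'(0) = u'(3) = 0. So [u' v]_0^3 = 0·v(3) − 0·v(0) = 0 for any v; take V = H^1(0, 3).
Weak formulation: find u (satisfying any essential BC) such that ∫_0^3 u'(x) v'(x) dx = ∫_0^3 f v dx for all v ∈ V (homogeneous Neumann, so boundary terms vanish).
Substituting f(x) = 2*x^2 - 6, the right-hand side is ∫_0^3 (2*x^2 - 6) v dx.
Compatibility check (pure Neumann): taking v ≡ 1 ∈ V gives 0 = ∫_0^3 f dx + (0) − (0), i.e. ∫_0^3 f dx must equal u'(0) − u'(3) = 0. Indeed ∫_0^3 (2*x^2 - 6) dx = 0, so the data are compatible. The solution is then unique only up to an additive constant (fix it e.g. by requiring ∫_0^3 u dx = 0).


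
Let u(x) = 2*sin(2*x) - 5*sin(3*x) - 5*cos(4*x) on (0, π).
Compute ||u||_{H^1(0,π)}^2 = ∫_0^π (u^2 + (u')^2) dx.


||u||_{H^1(0,π)}^2 = -5100/7 + 695*π/2

u'(x) = 20*sin(4*x) + 4*cos(2*x) - 15*cos(3*x).
Expand u² and (u')² and integrate term by term on (0, π), using: for integers n ≥ 1, ∫_0^π sin²(nx) dx = ∫_0^π cos²(nx) dx = π/2; for n ≠ n', ∫_0^π sin(nx)sin(n'x) dx = ∫_0^π cos(nx)cos(n'x) dx = 0; and by product-to-sum, ∫_0^π sin(nx)cos(n'x) dx = ½∫_0^π [sin((n+n')x) + sin((n−n')x)] dx, which is 0 when n+n' is even and 2n/(n²−n'²) when n+n' is odd (it need not vanish on (0, π)).
  u² squared terms: (-5)²·∫cos(4x)² dx = 25·π/2 = 25*π/2;  (-5)²·∫sin(3x)² dx = 25·π/2 = 25*π/2;  (2)²·∫sin(2x)² dx = 4·π/2 = 2*π.
  u² cross terms: 2·(-5)·(-5)·∫cos(4x)·sin(3x) dx = 50·(-6/7) = -300/7;  2·(-5)·(2)·∫cos(4x)·sin(2x) dx = -20·(0) = 0;  2·(-5)·(2)·∫sin(3x)·sin(2x) dx = -20·(0) = 0.
  So ∫_0^π u² dx = 25*π/2 + 25*π/2 + 2*π − 300/7 + 0 + 0 = -300/7 + 27*π.
  (u')² squared terms: (-15)²·∫cos(3x)² dx = 225·π/2 = 225*π/2;  (4)²·∫cos(2x)² dx = 16·π/2 = 8*π;  (20)²·∫sin(4x)² dx = 400·π/2 = 200*π.
  (u')² cross terms: 2·(-15)·(4)·∫cos(3x)·cos(2x) dx = -120·(0) = 0;  2·(-15)·(20)·∫cos(3x)·sin(4x) dx = -600·(8/7) = -4800/7;  2·(4)·(20)·∫cos(2x)·sin(4x) dx = 160·(0) = 0.
  So ∫_0^π (u')² dx = 225*π/2 + 8*π + 200*π + 0 − 4800/7 + 0 = -4800/7 + 641*π/2.
||u||_{H^1}^2 = (-300/7 + 27*π) + (-4800/7 + 641*π/2) = -5100/7 + 695*π/2.


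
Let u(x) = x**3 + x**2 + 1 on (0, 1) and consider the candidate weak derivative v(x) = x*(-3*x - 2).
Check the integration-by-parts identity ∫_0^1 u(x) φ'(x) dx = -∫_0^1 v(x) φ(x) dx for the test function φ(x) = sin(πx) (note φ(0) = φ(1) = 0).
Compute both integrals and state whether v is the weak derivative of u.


LHS = -5/π + 12/π^3, RHS = -12/π^3 + 5/π. No, v is not the weak derivative of u.

u(x) = x**3 + x**2 + 1, classical derivative u'(x) = 3*x**2 + 2*x.
φ(x) = sin(πx), so φ'(x) = π*cos(π*x).
Note φ(0) = φ(1) = 0, so the boundary term u·φ vanishes.
LHS = ∫_0^1 u(x) φ'(x) dx = ∫_0^1 (π*x^3*cos(π*x) + π*x^2*cos(π*x) + π*cos(π*x)) dx. Term by term:
  ∫_0^1 π*cos(π*x) dx = 0;  ∫_0^1 π*x^2*cos(π*x) dx = -2/π;  ∫_0^1 π*x^3*cos(π*x) dx = -3/π + 12/π^3.
Sum: 0 − 2/π + -3/π + 12/π^3 = -5/π + 12/π^3.
So LHS = -5/π + 12/π^3.
∫_0^1 v(x) φ(x) dx = ∫_0^1 (-3*x^2*sin(π*x) - 2*x*sin(π*x)) dx. Term by term:
  ∫_0^1 -3*x^2*sin(π*x) dx = -3/π + 12/π^3;  ∫_0^1 -2*x*sin(π*x) dx = -2/π.
Sum: -3/π + 12/π^3 − 2/π = -5/π + 12/π^3.
So RHS = -∫_0^1 v(x) φ(x) dx = -12/π^3 + 5/π.
LHS − RHS = -10/π + 24/π^3 ≠ 0, so the identity fails.
(For a valid weak derivative the identity must hold for EVERY test function, in particular this one. The failure shows v is NOT the weak derivative of u.)
Correct weak derivative would be u'(x) = 3*x**2 + 2*x.


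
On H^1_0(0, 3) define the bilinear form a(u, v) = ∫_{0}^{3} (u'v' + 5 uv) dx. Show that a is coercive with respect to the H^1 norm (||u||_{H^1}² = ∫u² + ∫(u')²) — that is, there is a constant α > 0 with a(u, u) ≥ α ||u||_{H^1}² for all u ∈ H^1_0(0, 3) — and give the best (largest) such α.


α = 1

Coercivity of a(·,·) on H^1_0(0, 3) means a(u, u) ≥ α ||u||_{H^1}² for every u ∈ H^1_0.
The interval has length L = 3, and Poincaré/coercivity depend only on L. Here a(u, u) = ∫(u')² + (5)·∫u².
Here c = 5 ≥ 1, so a(u,u) = ∫(u')² + c∫u² ≥ ∫(u')² + ∫u² = ||u||_{H^1}², i.e. α = 1 works. No larger α is possible: a(u,u) ≥ α||u||_{H^1}² means (1−α)∫(u')² ≥ (α−c)∫u², and for the modes u_n = sin(nπ(x−x₀)/L) (x₀ the left endpoint) one has ∫u_n²/∫(u_n')² = (L/(nπ))² → 0, so a(u_n,u_n)/||u_n||_{H^1}² → 1. Hence the optimal constant is α = 1.
Therefore α = 1.


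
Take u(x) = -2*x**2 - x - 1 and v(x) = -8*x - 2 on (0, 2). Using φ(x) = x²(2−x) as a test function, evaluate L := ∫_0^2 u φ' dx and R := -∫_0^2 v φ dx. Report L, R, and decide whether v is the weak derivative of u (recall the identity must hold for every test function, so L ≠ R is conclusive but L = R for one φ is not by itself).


LHS = 116/15, RHS = 232/15. No, v is not the weak derivative of u.

u(x) = -2*x**2 - x - 1, classical derivative u'(x) = -4*x - 1.
φ(x) = x²(2−x), so φ'(x) = x*(4 - 3*x).
Note φ(0) = φ(2) = 0, so the boundary term u·φ vanishes.
LHS = ∫_0^2 u(x) φ'(x) dx = ∫_0^2 (6*x^4 - 5*x^3 - x^2 - 4*x) dx. Term by term:
  ∫_0^2 6*x^4 dx = 192/5;  ∫_0^2 -5*x^3 dx = -20;  ∫_0^2 -x^2 dx = -8/3;
  ∫_0^2 -4*x dx = -8.
Sum: 192/5 − 20 − 8/3 − 8 = 116/15.
So LHS = 116/15.
∫_0^2 v(x) φ(x) dx = ∫_0^2 (8*x^4 - 14*x^3 - 4*x^2) dx. Term by term:
  ∫_0^2 8*x^4 dx = 256/5;  ∫_0^2 -14*x^3 dx = -56;  ∫_0^2 -4*x^2 dx = -32/3.
Sum: 256/5 − 56 − 32/3 = -232/15.
So RHS = -∫_0^2 v(x) φ(x) dx = 232/15.
LHS − RHS = -116/15 ≠ 0, so the identity fails.
(For a valid weak derivative the identity must hold for EVERY test function, in particular this one. The failure shows v is NOT the weak derivative of u.)
Correct weak derivative would be u'(x) = -4*x - 1.


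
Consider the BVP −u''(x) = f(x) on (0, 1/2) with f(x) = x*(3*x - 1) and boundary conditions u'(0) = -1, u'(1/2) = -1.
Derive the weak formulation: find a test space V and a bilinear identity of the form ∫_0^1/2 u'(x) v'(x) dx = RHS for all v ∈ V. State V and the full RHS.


V = H^1(0, 1/2) (v unrestricted at boundary; u is determined up to an additive constant); weak form: ∫_0^1/2 u'v' dx = ∫_0^1/2 (x*(3*x - 1)) v dx − v(1/2) + v(0) for all v ∈ V.

Multiply both sides by a test function v and integrate from 0 to 1/2:
  ∫_0^1/2 −u''(x) v(x) dx = ∫_0^1/2 f(x) v(x) dx.
Integrate the LHS by parts once:
  ∫_0^1/2 −u'' v dx = −[u'(x) v(x)]_0^1/2 + ∫_0^1/2 u'(x) v'(x) dx.
Thus ∫_0^1/2 u'(x) v'(x) dx = ∫_0^1/2 f(x) v(x) dx + [u'(x) v(x)]_0^1/2.
Choose V so that boundary terms are either known or forced to vanish.
u has inhomogeneous Neumann u'(0) = -1, u'(1/2) = -1. [u' v]_0^1/2 = (-1)·v(1/2) − (-1)·v(0) = − v(1/2) + v(0). Take V = H^1(0, 1/2); boundary term becomes part of RHS.
Weak formulation: find u (satisfying any essential BC) such that ∫_0^1/2 u'(x) v'(x) dx = ∫_0^1/2 f v dx − v(1/2) + v(0) for all v ∈ V (Neumann data are natural BCs: they enter the RHS as boundary terms).
Substituting f(x) = x*(3*x - 1), the right-hand side is ∫_0^1/2 (x*(3*x - 1)) v dx − v(1/2) + v(0).
Compatibility check (pure Neumann): taking v ≡ 1 ∈ V gives 0 = ∫_0^1/2 f dx + (-1) − (-1), i.e. ∫_0^1/2 f dx must equal u'(0) − u'(1/2) = 0. Indeed ∫_0^1/2 (x*(3*x - 1)) dx = 0, so the data are compatible. The solution is then unique only up to an additive constant (fix it e.g. by requiring ∫_0^1/2 u dx = 0).


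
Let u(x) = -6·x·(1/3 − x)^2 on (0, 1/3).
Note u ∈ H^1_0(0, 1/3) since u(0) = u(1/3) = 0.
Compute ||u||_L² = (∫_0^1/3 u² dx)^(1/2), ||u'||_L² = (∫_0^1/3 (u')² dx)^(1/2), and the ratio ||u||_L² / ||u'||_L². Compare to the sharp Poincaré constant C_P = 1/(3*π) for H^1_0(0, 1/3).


||u||_L² / ||u'||_L² = sqrt(14)/42 < C_P = 1/(3*π).

u(x) = -6·x·(1/3 − x)^2, so u'(x) = 2*(1 - 9*x)*(x - 1/3).
u(x) = -6·x·(1/3 − x)^2 vanishes at x = 0 and x = 1/3, so u ∈ H^1_0(0, 1/3). Differentiate via the product rule and integrate the resulting polynomials term by term.
  ∫_0^1/3 u² dx = ∫_0^1/3 (36*x^6 - 48*x^5 + 24*x^4 - 16*x^3/3 + 4*x^2/9) dx. Term by term:
    ∫_0^1/3 36*x^6 dx = 4/1701;  ∫_0^1/3 -48*x^5 dx = -8/729;  ∫_0^1/3 24*x^4 dx = 8/405;
    ∫_0^1/3 -16*x^3/3 dx = -4/243;  ∫_0^1/3 4*x^2/9 dx = 4/729.
  Sum: 4/1701 − 8/729 + 8/405 − 4/243 + 4/729 = 4/25515.
  ∫_0^1/3 (u')² dx = ∫_0^1/3 (324*x^4 - 288*x^3 + 88*x^2 - 32*x/3 + 4/9) dx. Term by term:
    ∫_0^1/3 324*x^4 dx = 4/15;  ∫_0^1/3 -288*x^3 dx = -8/9;  ∫_0^1/3 88*x^2 dx = 88/81;
    ∫_0^1/3 -32*x/3 dx = -16/27;  ∫_0^1/3 4/9 dx = 4/27.
  Sum: 4/15 − 8/9 + 88/81 − 16/27 + 4/27 = 8/405.
∫_0^1/3 u² dx = 4/25515, so ||u||_L² = 2*sqrt(35)/945.
∫_0^1/3 (u')² dx = 8/405, so ||u'||_L² = 2*sqrt(10)/45.
Ratio ||u||_L² / ||u'||_L² = sqrt(14)/42.
Sharp Poincaré constant on H^1_0(0, 1/3) is C_P = L/π = 1/(3*π), achieved by sin(3*π·x).
A polynomial bump cannot attain the sharp Poincaré constant (only the first sine eigenfunction does), so the ratio is strictly less than C_P, consistent with ||u||_L² ≤ C_P ||u'||_L².


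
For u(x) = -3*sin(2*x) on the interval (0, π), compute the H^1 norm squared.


||u||_{H^1(0,π)}^2 = 45*π/2

u'(x) = -6*cos(2*x).
Expand u² and (u')² and integrate term by term on (0, π), using: for integers n ≥ 1, ∫_0^π sin²(nx) dx = ∫_0^π cos²(nx) dx = π/2; for n ≠ n', ∫_0^π sin(nx)sin(n'x) dx = ∫_0^π cos(nx)cos(n'x) dx = 0; and by product-to-sum, ∫_0^π sin(nx)cos(n'x) dx = ½∫_0^π [sin((n+n')x) + sin((n−n')x)] dx, which is 0 when n+n' is even and 2n/(n²−n'²) when n+n' is odd (it need not vanish on (0, π)).
  u² squared terms: (-3)²·∫sin(2x)² dx = 9·π/2 = 9*π/2.
  So ∫_0^π u² dx = 9*π/2.
  (u')² squared terms: (-6)²·∫cos(2x)² dx = 36·π/2 = 18*π.
  So ∫_0^π (u')² dx = 18*π.
||u||_{H^1}^2 = (9*π/2) + (18*π) = 45*π/2.


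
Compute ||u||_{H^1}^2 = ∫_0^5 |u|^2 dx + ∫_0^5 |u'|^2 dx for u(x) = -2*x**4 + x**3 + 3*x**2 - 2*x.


||u||_{H^1}^2 = 142897345/126

The H^1 norm (squared) on an interval (0, L) is
  ||u||_{H^1}^2 = ∫_0^L u(x)^2 dx + ∫_0^L u'(x)^2 dx.
Compute u'(x) = -8*x**3 + 3*x**2 + 6*x - 2.
Then u(x)^2 = 4*x**8 - 4*x**7 - 11*x**6 + 14*x**5 + 5*x**4 - 12*x**3 + 4*x**2 and u'(x)^2 = 64*x**6 - 48*x**5 - 87*x**4 + 68*x**3 + 24*x**2 - 24*x + 4.
Integrate each monomial from 0 to 5 using ∫_0^5 c·x^n dx = c·5^(n+1)/(n+1):
  ∫_0^5 u(x)^2 dx = ∫_0^5 (4*x^8 - 4*x^7 - 11*x^6 + 14*x^5 + 5*x^4 - 12*x^3 + 4*x^2) dx. Term by term:
    ∫_0^5 4*x^8 dx = 7812500/9;  ∫_0^5 -4*x^7 dx = -390625/2;  ∫_0^5 -11*x^6 dx = -859375/7;
    ∫_0^5 14*x^5 dx = 109375/3;  ∫_0^5 5*x^4 dx = 3125;  ∫_0^5 -12*x^3 dx = -1875;
    ∫_0^5 4*x^2 dx = 500/3.
  Sum: 7812500/9 − 390625/2 − 859375/7 + 109375/3 + 3125 − 1875 + 500/3 = 74069125/126.
  ∫_0^5 u'(x)^2 dx = ∫_0^5 (64*x^6 - 48*x^5 - 87*x^4 + 68*x^3 + 24*x^2 - 24*x + 4) dx. Term by term:
    ∫_0^5 64*x^6 dx = 5000000/7;  ∫_0^5 -48*x^5 dx = -125000;  ∫_0^5 -87*x^4 dx = -54375;
    ∫_0^5 68*x^3 dx = 10625;  ∫_0^5 24*x^2 dx = 1000;  ∫_0^5 -24*x dx = -300;
    ∫_0^5 4 dx = 20.
  Sum: 5000000/7 − 125000 − 54375 + 10625 + 1000 − 300 + 20 = 3823790/7.
Adding: ||u||_{H^1}^2 = 74069125/126 + 3823790/7 = 142897345/126.


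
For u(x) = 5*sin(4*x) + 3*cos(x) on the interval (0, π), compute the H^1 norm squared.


||u||_{H^1(0,π)}^2 = 32 + 443*π/2

u'(x) = -3*sin(x) + 20*cos(4*x).
Expand u² and (u')² and integrate term by term on (0, π), using: for integers n ≥ 1, ∫_0^π sin²(nx) dx = ∫_0^π cos²(nx) dx = π/2; for n ≠ n', ∫_0^π sin(nx)sin(n'x) dx = ∫_0^π cos(nx)cos(n'x) dx = 0; and by product-to-sum, ∫_0^π sin(nx)cos(n'x) dx = ½∫_0^π [sin((n+n')x) + sin((n−n')x)] dx, which is 0 when n+n' is even and 2n/(n²−n'²) when n+n' is odd (it need not vanish on (0, π)).
  u² squared terms: (3)²·∫cos(x)² dx = 9·π/2 = 9*π/2;  (5)²·∫sin(4x)² dx = 25·π/2 = 25*π/2.
  u² cross terms: 2·(3)·(5)·∫cos(x)·sin(4x) dx = 30·(8/15) = 16.
  So ∫_0^π u² dx = 9*π/2 + 25*π/2 + 16 = 16 + 17*π.
  (u')² squared terms: (-3)²·∫sin(x)² dx = 9·π/2 = 9*π/2;  (20)²·∫cos(4x)² dx = 400·π/2 = 200*π.
  (u')² cross terms: 2·(-3)·(20)·∫sin(x)·cos(4x) dx = -120·(-2/15) = 16.
  So ∫_0^π (u')² dx = 9*π/2 + 200*π + 16 = 16 + 409*π/2.
||u||_{H^1}^2 = (16 + 17*π) + (16 + 409*π/2) = 32 + 443*π/2.
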